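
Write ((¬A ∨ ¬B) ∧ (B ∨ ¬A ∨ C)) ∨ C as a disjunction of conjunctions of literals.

((¬A ∨ ¬B) ∧ (B ∨ ¬A ∨ C)) ∨ C
= (¬A ∧ B) ∨ (¬A ∧ ¬A) ∨ (¬A ∧ C) ∨ (¬B ∧ B) ∨ (¬B ∧ ¬A) ∨ (¬B ∧ C) ∨ C   (distribute ∧ over ∨)
= ¬A ∨ C   (simplify)

¬A ∨ C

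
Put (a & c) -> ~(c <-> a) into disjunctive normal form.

(a & c) -> ~(c <-> a)
= ~(a & c) | ~(c <-> a)   (eliminate ->)
= ~(a & c) | ~((c -> a) & (a -> c))   (eliminate <->)
= ~(a & c) | ~((~c | a) & (a -> c))   (eliminate ->)
= ~(a & c) | ~((~c | a) & (~a | c))   (eliminate ->)
= ~a | ~c | ~((~c | a) & (~a | c))   (De Morgan)
= ~a | ~c | ~(~c | a) | ~(~a | c)   (De Morgan)
= ~a | ~c | (~~c & ~a) | ~(~a | c)   (De Morgan)
= ~a | ~c | (c & ~a) | ~(~a | c)   (double negation)
= ~a | ~c | (c & ~a) | (~~a & ~c)   (De Morgan)
= ~a | ~c | (c & ~a) | (a & ~c)   (double negation)
= ~a | ~c   (simplify)

~a | ~c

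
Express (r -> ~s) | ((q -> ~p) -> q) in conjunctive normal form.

~r | ~s | q

(r -> ~s) | ((q -> ~p) -> q)
≡ ~r | ~s | ((q -> ~p) -> q)   [eliminate ->]
≡ ~r | ~s | ~(q -> ~p) | q   [eliminate ->]
≡ ~r | ~s | ~(~q | ~p) | q   [eliminate ->]
≡ ~r | ~s | (~~q & ~~p) | q   [De Morgan]
≡ ~r | ~s | (q & ~~p) | q   [double negation]
≡ ~r | ~s | (q & p) | q   [double negation]
≡ (~r | ~s | q | q) & (~r | ~s | p | q)   [distribute | over &]
≡ ~r | ~s | q   [simplify]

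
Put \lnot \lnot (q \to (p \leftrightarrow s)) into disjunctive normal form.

\lnot q \lor (\lnot p \land \lnot s) \lor (s \land p)

\lnot \lnot (q \to (p \leftrightarrow s))
= \lnot \lnot (\lnot q \lor (p \leftrightarrow s))   — eliminate \to
= \lnot \lnot (\lnot q \lor ((p \to s) \land (s \to p)))   — eliminate \leftrightarrow
= \lnot \lnot (\lnot q \lor ((\lnot p \lor s) \land (s \to p)))   — eliminate \to
= \lnot \lnot (\lnot q \lor ((\lnot p \lor s) \land (\lnot s \lor p)))   — eliminate \to
= \lnot q \lor ((\lnot p \lor s) \land (\lnot s \lor p))   — double negation
= \lnot q \lor (\lnot p \land \lnot s) \lor (\lnot p \land p) \lor (s \land \lnot s) \lor (s \land p)   — distribute \land over \lor
= \lnot q \lor (\lnot p \land \lnot s) \lor (s \land p)   — simplify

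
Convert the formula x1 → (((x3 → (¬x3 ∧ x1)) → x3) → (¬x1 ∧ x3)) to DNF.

¬x1 ∨ ¬x3

x1 → (((x3 → (¬x3 ∧ x1)) → x3) → (¬x1 ∧ x3))
≡ ¬x1 ∨ (((x3 → (¬x3 ∧ x1)) → x3) → (¬x1 ∧ x3))   (eliminate →)
≡ ¬x1 ∨ ¬((x3 → (¬x3 ∧ x1)) → x3) ∨ (¬x1 ∧ x3)   (eliminate →)
≡ ¬x1 ∨ ¬(¬(x3 → (¬x3 ∧ x1)) ∨ x3) ∨ (¬x1 ∧ x3)   (eliminate →)
≡ ¬x1 ∨ ¬(¬(¬x3 ∨ (¬x3 ∧ x1)) ∨ x3) ∨ (¬x1 ∧ x3)   (eliminate →)
≡ ¬x1 ∨ (¬¬(¬x3 ∨ (¬x3 ∧ x1)) ∧ ¬x3) ∨ (¬x1 ∧ x3)   (De Morgan)
≡ ¬x1 ∨ ((¬x3 ∨ (¬x3 ∧ x1)) ∧ ¬x3) ∨ (¬x1 ∧ x3)   (double negation)
≡ ¬x1 ∨ (¬x3 ∧ ¬x3) ∨ (¬x3 ∧ x1 ∧ ¬x3) ∨ (¬x1 ∧ x3)   (distribute ∧ over ∨)
≡ ¬x1 ∨ ¬x3   (simplify)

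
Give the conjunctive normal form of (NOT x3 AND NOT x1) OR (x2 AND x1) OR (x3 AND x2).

(NOT x3 OR x2) AND (NOT x1 OR x2)

(NOT x3 AND NOT x1) OR (x2 AND x1) OR (x3 AND x2)
≡ (NOT x3 OR x2 OR x3) AND (NOT x3 OR x2 OR x2) AND (NOT x3 OR x1 OR x3) AND (NOT x3 OR x1 OR x2) AND (NOT x1 OR x2 OR x3) AND (NOT x1 OR x2 OR x2) AND (NOT x1 OR x1 OR x3) AND (NOT x1 OR x1 OR x2)   — distribute OR over AND
≡ (NOT x3 OR x2) AND (NOT x1 OR x2)   — simplify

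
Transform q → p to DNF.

q → p
= ¬q ∨ p   [eliminate →]

¬q ∨ p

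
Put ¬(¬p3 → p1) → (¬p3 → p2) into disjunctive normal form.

¬(¬p3 → p1) → (¬p3 → p2)
= ¬¬(¬p3 → p1) ∨ (¬p3 → p2)   (eliminate →)
= ¬¬(¬¬p3 ∨ p1) ∨ (¬p3 → p2)   (eliminate →)
= ¬¬(¬¬p3 ∨ p1) ∨ ¬¬p3 ∨ p2   (eliminate →)
= ¬¬p3 ∨ p1 ∨ ¬¬p3 ∨ p2   (double negation)
= p3 ∨ p1 ∨ ¬¬p3 ∨ p2   (double negation)
= p3 ∨ p1 ∨ p3 ∨ p2   (double negation)
= p3 ∨ p1 ∨ p2   (simplify)

p3 ∨ p1 ∨ p2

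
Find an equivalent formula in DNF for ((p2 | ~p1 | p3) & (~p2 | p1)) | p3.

((p2 | ~p1 | p3) & (~p2 | p1)) | p3
≡ (p2 & ~p2) | (p2 & p1) | (~p1 & ~p2) | (~p1 & p1) | (p3 & ~p2) | (p3 & p1) | p3   [distribute & over |]
≡ (p2 & p1) | (~p1 & ~p2) | p3   [simplify]

(p2 & p1) | (~p1 & ~p2) | p3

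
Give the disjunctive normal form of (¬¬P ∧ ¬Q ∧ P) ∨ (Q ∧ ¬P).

(¬¬P ∧ ¬Q ∧ P) ∨ (Q ∧ ¬P)
≡ (P ∧ ¬Q ∧ P) ∨ (Q ∧ ¬P)
≡ (P ∧ ¬Q) ∨ (Q ∧ ¬P)

(P ∧ ¬Q) ∨ (Q ∧ ¬P)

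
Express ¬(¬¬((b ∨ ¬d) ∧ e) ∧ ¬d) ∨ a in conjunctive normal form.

¬(¬¬((b ∨ ¬d) ∧ e) ∧ ¬d) ∨ a
= ¬¬¬((b ∨ ¬d) ∧ e) ∨ ¬¬d ∨ a   [De Morgan]
= ¬((b ∨ ¬d) ∧ e) ∨ ¬¬d ∨ a   [double negation]
= ¬(b ∨ ¬d) ∨ ¬e ∨ ¬¬d ∨ a   [De Morgan]
= (¬b ∧ ¬¬d) ∨ ¬e ∨ ¬¬d ∨ a   [De Morgan]
= (¬b ∧ d) ∨ ¬e ∨ ¬¬d ∨ a   [double negation]
= (¬b ∧ d) ∨ ¬e ∨ d ∨ a   [double negation]
= (¬b ∨ ¬e ∨ d ∨ a) ∧ (d ∨ ¬e ∨ d ∨ a)   [distribute ∨ over ∧]
= d ∨ ¬e ∨ a   [simplify]

d ∨ ¬e ∨ a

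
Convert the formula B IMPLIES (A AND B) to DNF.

B IMPLIES (A AND B)
≡ NOT B OR (A AND B)   (eliminate IMPLIES)

NOT B OR (A AND B)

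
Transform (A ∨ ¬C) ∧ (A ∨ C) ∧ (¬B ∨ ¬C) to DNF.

(A ∨ ¬C) ∧ (A ∨ C) ∧ (¬B ∨ ¬C)
≡ (A ∧ A ∧ ¬B) ∨ (A ∧ A ∧ ¬C) ∨ (A ∧ C ∧ ¬B) ∨ (A ∧ C ∧ ¬C) ∨ (¬C ∧ A ∧ ¬B) ∨ (¬C ∧ A ∧ ¬C) ∨ (¬C ∧ C ∧ ¬B) ∨ (¬C ∧ C ∧ ¬C)   — distribute ∧ over ∨
≡ (A ∧ ¬B) ∨ (A ∧ ¬C)   — simplify

(A ∧ ¬B) ∨ (A ∧ ¬C)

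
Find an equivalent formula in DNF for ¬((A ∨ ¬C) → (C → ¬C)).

A ∧ C

¬((A ∨ ¬C) → (C → ¬C))
= ¬(¬(A ∨ ¬C) ∨ (C → ¬C))   [eliminate →]
= ¬(¬(A ∨ ¬C) ∨ ¬C ∨ ¬C)   [eliminate →]
= ¬¬(A ∨ ¬C) ∧ ¬¬C ∧ ¬¬C   [De Morgan]
= (A ∨ ¬C) ∧ ¬¬C ∧ ¬¬C   [double negation]
= (A ∨ ¬C) ∧ C ∧ ¬¬C   [double negation]
= (A ∨ ¬C) ∧ C ∧ C   [double negation]
= (A ∧ C ∧ C) ∨ (¬C ∧ C ∧ C)   [distribute ∧ over ∨]
= A ∧ C   [simplify]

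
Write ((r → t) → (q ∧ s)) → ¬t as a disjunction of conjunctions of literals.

(¬r ∧ ¬q) ∨ (¬r ∧ ¬s) ∨ (t ∧ ¬q) ∨ (t ∧ ¬s) ∨ ¬t

((r → t) → (q ∧ s)) → ¬t
≡ ¬((r → t) → (q ∧ s)) ∨ ¬t
≡ ¬(¬(r → t) ∨ (q ∧ s)) ∨ ¬t
≡ ¬(¬(¬r ∨ t) ∨ (q ∧ s)) ∨ ¬t
≡ (¬¬(¬r ∨ t) ∧ ¬(q ∧ s)) ∨ ¬t
≡ ((¬r ∨ t) ∧ ¬(q ∧ s)) ∨ ¬t
≡ ((¬r ∨ t) ∧ (¬q ∨ ¬s)) ∨ ¬t
≡ (¬r ∧ ¬q) ∨ (¬r ∧ ¬s) ∨ (t ∧ ¬q) ∨ (t ∧ ¬s) ∨ ¬t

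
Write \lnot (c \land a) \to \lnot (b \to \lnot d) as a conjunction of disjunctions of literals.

(c \lor b) \land (c \lor d) \land (a \lor b) \land (a \lor d)

\lnot (c \land a) \to \lnot (b \to \lnot d)
≡ \lnot \lnot (c \land a) \lor \lnot (b \to \lnot d)
≡ \lnot \lnot (c \land a) \lor \lnot (\lnot b \lor \lnot d)
≡ (c \land a) \lor \lnot (\lnot b \lor \lnot d)
≡ (c \land a) \lor (\lnot \lnot b \land \lnot \lnot d)
≡ (c \land a) \lor (b \land \lnot \lnot d)
≡ (c \land a) \lor (b \land d)
≡ (c \lor b) \land (c \lor d) \land (a \lor b) \land (a \lor d)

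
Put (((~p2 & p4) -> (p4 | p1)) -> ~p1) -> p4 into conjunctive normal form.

(((~p2 & p4) -> (p4 | p1)) -> ~p1) -> p4
= ~(((~p2 & p4) -> (p4 | p1)) -> ~p1) | p4   [eliminate ->]
= ~(~((~p2 & p4) -> (p4 | p1)) | ~p1) | p4   [eliminate ->]
= ~(~(~(~p2 & p4) | p4 | p1) | ~p1) | p4   [eliminate ->]
= (~~(~(~p2 & p4) | p4 | p1) & ~~p1) | p4   [De Morgan]
= ((~(~p2 & p4) | p4 | p1) & ~~p1) | p4   [double negation]
= ((~~p2 | ~p4 | p4 | p1) & ~~p1) | p4   [De Morgan]
= ((p2 | ~p4 | p4 | p1) & ~~p1) | p4   [double negation]
= ((p2 | ~p4 | p4 | p1) & p1) | p4   [double negation]
= (p2 | ~p4 | p4 | p1 | p4) & (p1 | p4)   [distribute | over &]
= p1 | p4   [simplify]

p1 | p4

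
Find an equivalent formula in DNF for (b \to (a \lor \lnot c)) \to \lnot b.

(b \land \lnot a \land c) \lor \lnot b

(b \to (a \lor \lnot c)) \to \lnot b
≡ \lnot (b \to (a \lor \lnot c)) \lor \lnot b
≡ \lnot (\lnot b \lor a \lor \lnot c) \lor \lnot b
≡ (\lnot \lnot b \land \lnot a \land \lnot \lnot c) \lor \lnot b
≡ (b \land \lnot a \land \lnot \lnot c) \lor \lnot b
≡ (b \land \lnot a \land c) \lor \lnot b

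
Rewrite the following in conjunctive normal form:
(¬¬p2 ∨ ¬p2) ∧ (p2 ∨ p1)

(¬¬p2 ∨ ¬p2) ∧ (p2 ∨ p1)
≡ (p2 ∨ ¬p2) ∧ (p2 ∨ p1)   [double negation]
≡ p2 ∨ p1   [simplify]

p2 ∨ p1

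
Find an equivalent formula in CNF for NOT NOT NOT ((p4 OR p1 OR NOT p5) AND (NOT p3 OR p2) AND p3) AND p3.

NOT NOT NOT ((p4 OR p1 OR NOT p5) AND (NOT p3 OR p2) AND p3) AND p3
≡ NOT ((p4 OR p1 OR NOT p5) AND (NOT p3 OR p2) AND p3) AND p3   — double negation
≡ (NOT (p4 OR p1 OR NOT p5) OR NOT (NOT p3 OR p2) OR NOT p3) AND p3   — De Morgan
≡ ((NOT p4 AND NOT p1 AND NOT NOT p5) OR NOT (NOT p3 OR p2) OR NOT p3) AND p3   — De Morgan
≡ ((NOT p4 AND NOT p1 AND p5) OR NOT (NOT p3 OR p2) OR NOT p3) AND p3   — double negation
≡ ((NOT p4 AND NOT p1 AND p5) OR (NOT NOT p3 AND NOT p2) OR NOT p3) AND p3   — De Morgan
≡ ((NOT p4 AND NOT p1 AND p5) OR (p3 AND NOT p2) OR NOT p3) AND p3   — double negation
≡ (NOT p4 OR p3 OR NOT p3) AND (NOT p4 OR NOT p2 OR NOT p3) AND (NOT p1 OR p3 OR NOT p3) AND (NOT p1 OR NOT p2 OR NOT p3) AND (p5 OR p3 OR NOT p3) AND (p5 OR NOT p2 OR NOT p3) AND p3   — distribute OR over AND
≡ (NOT p4 OR NOT p2 OR NOT p3) AND (NOT p1 OR NOT p2 OR NOT p3) AND (p5 OR NOT p2 OR NOT p3) AND p3   — simplify

(NOT p4 OR NOT p2 OR NOT p3) AND (NOT p1 OR NOT p2 OR NOT p3) AND (p5 OR NOT p2 OR NOT p3) AND p3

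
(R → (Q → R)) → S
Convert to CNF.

(R → (Q → R)) → S
≡ ¬(R → (Q → R)) ∨ S   — eliminate →
≡ ¬(¬R ∨ (Q → R)) ∨ S   — eliminate →
≡ ¬(¬R ∨ ¬Q ∨ R) ∨ S   — eliminate →
≡ (¬¬R ∧ ¬¬Q ∧ ¬R) ∨ S   — De Morgan
≡ (R ∧ ¬¬Q ∧ ¬R) ∨ S   — double negation
≡ (R ∧ Q ∧ ¬R) ∨ S   — double negation
≡ (R ∨ S) ∧ (Q ∨ S) ∧ (¬R ∨ S)   — distribute ∨ over ∧

(R ∨ S) ∧ (Q ∨ S) ∧ (¬R ∨ S)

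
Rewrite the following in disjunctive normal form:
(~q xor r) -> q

(r & ~q) | q

(~q xor r) -> q
⇔ ~(~q xor r) | q   (eliminate ->)
⇔ ~((~q & ~r) | (~~q & r)) | q   (expand xor)
⇔ (~(~q & ~r) & ~(~~q & r)) | q   (De Morgan)
⇔ ((~~q | ~~r) & ~(~~q & r)) | q   (De Morgan)
⇔ ((q | ~~r) & ~(~~q & r)) | q   (double negation)
⇔ ((q | r) & ~(~~q & r)) | q   (double negation)
⇔ ((q | r) & (~~~q | ~r)) | q   (De Morgan)
⇔ ((q | r) & (~q | ~r)) | q   (double negation)
⇔ (q & ~q) | (q & ~r) | (r & ~q) | (r & ~r) | q   (distribute & over |)
⇔ (r & ~q) | q   (simplify)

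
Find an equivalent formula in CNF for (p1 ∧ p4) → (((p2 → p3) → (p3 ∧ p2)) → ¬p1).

(p1 ∧ p4) → (((p2 → p3) → (p3 ∧ p2)) → ¬p1)
≡ ¬(p1 ∧ p4) ∨ (((p2 → p3) → (p3 ∧ p2)) → ¬p1)   [eliminate →]
≡ ¬(p1 ∧ p4) ∨ ¬((p2 → p3) → (p3 ∧ p2)) ∨ ¬p1   [eliminate →]
≡ ¬(p1 ∧ p4) ∨ ¬(¬(p2 → p3) ∨ (p3 ∧ p2)) ∨ ¬p1   [eliminate →]
≡ ¬(p1 ∧ p4) ∨ ¬(¬(¬p2 ∨ p3) ∨ (p3 ∧ p2)) ∨ ¬p1   [eliminate →]
≡ ¬p1 ∨ ¬p4 ∨ ¬(¬(¬p2 ∨ p3) ∨ (p3 ∧ p2)) ∨ ¬p1   [De Morgan]
≡ ¬p1 ∨ ¬p4 ∨ (¬¬(¬p2 ∨ p3) ∧ ¬(p3 ∧ p2)) ∨ ¬p1   [De Morgan]
≡ ¬p1 ∨ ¬p4 ∨ ((¬p2 ∨ p3) ∧ ¬(p3 ∧ p2)) ∨ ¬p1   [double negation]
≡ ¬p1 ∨ ¬p4 ∨ ((¬p2 ∨ p3) ∧ (¬p3 ∨ ¬p2)) ∨ ¬p1   [De Morgan]
≡ (¬p1 ∨ ¬p4 ∨ ¬p2 ∨ p3 ∨ ¬p1) ∧ (¬p1 ∨ ¬p4 ∨ ¬p3 ∨ ¬p2 ∨ ¬p1)   [distribute ∨ over ∧]
≡ (¬p1 ∨ ¬p4 ∨ ¬p2 ∨ p3) ∧ (¬p1 ∨ ¬p4 ∨ ¬p3 ∨ ¬p2)   [simplify]

(¬p1 ∨ ¬p4 ∨ ¬p2 ∨ p3) ∧ (¬p1 ∨ ¬p4 ∨ ¬p3 ∨ ¬p2)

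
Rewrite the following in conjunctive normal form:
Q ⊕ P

(Q ∨ P) ∧ (¬Q ∨ ¬P)

Q ⊕ P
≡ (Q ∨ P) ∧ ¬(Q ∧ P)   — expand ⊕
≡ (Q ∨ P) ∧ (¬Q ∨ ¬P)   — De Morgan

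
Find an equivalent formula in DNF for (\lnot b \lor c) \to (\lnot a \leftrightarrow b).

(b \land \lnot c) \lor (a \land \lnot b) \lor (b \land \lnot a)

(\lnot b \lor c) \to (\lnot a \leftrightarrow b)
≡ \lnot (\lnot b \lor c) \lor (\lnot a \leftrightarrow b)   [eliminate \to]
≡ \lnot (\lnot b \lor c) \lor ((\lnot a \to b) \land (b \to \lnot a))   [eliminate \leftrightarrow]
≡ \lnot (\lnot b \lor c) \lor ((\lnot \lnot a \lor b) \land (b \to \lnot a))   [eliminate \to]
≡ \lnot (\lnot b \lor c) \lor ((\lnot \lnot a \lor b) \land (\lnot b \lor \lnot a))   [eliminate \to]
≡ (\lnot \lnot b \land \lnot c) \lor ((\lnot \lnot a \lor b) \land (\lnot b \lor \lnot a))   [De Morgan]
≡ (b \land \lnot c) \lor ((\lnot \lnot a \lor b) \land (\lnot b \lor \lnot a))   [double negation]
≡ (b \land \lnot c) \lor ((a \lor b) \land (\lnot b \lor \lnot a))   [double negation]
≡ (b \land \lnot c) \lor (a \land \lnot b) \lor (a \land \lnot a) \lor (b \land \lnot b) \lor (b \land \lnot a)   [distribute \land over \lor]
≡ (b \land \lnot c) \lor (a \land \lnot b) \lor (b \land \lnot a)   [simplify]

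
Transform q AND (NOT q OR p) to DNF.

q AND (NOT q OR p)
⇔ (q AND NOT q) OR (q AND p)   — distribute AND over OR
⇔ q AND p   — simplify

q AND p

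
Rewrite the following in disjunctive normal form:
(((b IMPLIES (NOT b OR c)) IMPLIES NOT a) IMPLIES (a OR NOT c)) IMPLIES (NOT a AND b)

(((b IMPLIES (NOT b OR c)) IMPLIES NOT a) IMPLIES (a OR NOT c)) IMPLIES (NOT a AND b)
≡ NOT (((b IMPLIES (NOT b OR c)) IMPLIES NOT a) IMPLIES (a OR NOT c)) OR (NOT a AND b)   [eliminate IMPLIES]
≡ NOT (NOT ((b IMPLIES (NOT b OR c)) IMPLIES NOT a) OR a OR NOT c) OR (NOT a AND b)   [eliminate IMPLIES]
≡ NOT (NOT (NOT (b IMPLIES (NOT b OR c)) OR NOT a) OR a OR NOT c) OR (NOT a AND b)   [eliminate IMPLIES]
≡ NOT (NOT (NOT (NOT b OR NOT b OR c) OR NOT a) OR a OR NOT c) OR (NOT a AND b)   [eliminate IMPLIES]
≡ (NOT NOT (NOT (NOT b OR NOT b OR c) OR NOT a) AND NOT a AND NOT NOT c) OR (NOT a AND b)   [De Morgan]
≡ ((NOT (NOT b OR NOT b OR c) OR NOT a) AND NOT a AND NOT NOT c) OR (NOT a AND b)   [double negation]
≡ (((NOT NOT b AND NOT NOT b AND NOT c) OR NOT a) AND NOT a AND NOT NOT c) OR (NOT a AND b)   [De Morgan]
≡ (((b AND NOT NOT b AND NOT c) OR NOT a) AND NOT a AND NOT NOT c) OR (NOT a AND b)   [double negation]
≡ (((b AND b AND NOT c) OR NOT a) AND NOT a AND NOT NOT c) OR (NOT a AND b)   [double negation]
≡ (((b AND b AND NOT c) OR NOT a) AND NOT a AND c) OR (NOT a AND b)   [double negation]
≡ (b AND b AND NOT c AND NOT a AND c) OR (NOT a AND NOT a AND c) OR (NOT a AND b)   [distribute AND over OR]
≡ (NOT a AND c) OR (NOT a AND b)   [simplify]

(NOT a AND c) OR (NOT a AND b)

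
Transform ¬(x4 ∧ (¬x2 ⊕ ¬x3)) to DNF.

¬(x4 ∧ (¬x2 ⊕ ¬x3))
⇔ ¬(x4 ∧ ((¬x2 ∧ ¬¬x3) ∨ (¬¬x2 ∧ ¬x3)))   [expand ⊕]
⇔ ¬x4 ∨ ¬((¬x2 ∧ ¬¬x3) ∨ (¬¬x2 ∧ ¬x3))   [De Morgan]
⇔ ¬x4 ∨ (¬(¬x2 ∧ ¬¬x3) ∧ ¬(¬¬x2 ∧ ¬x3))   [De Morgan]
⇔ ¬x4 ∨ ((¬¬x2 ∨ ¬¬¬x3) ∧ ¬(¬¬x2 ∧ ¬x3))   [De Morgan]
⇔ ¬x4 ∨ ((x2 ∨ ¬¬¬x3) ∧ ¬(¬¬x2 ∧ ¬x3))   [double negation]
⇔ ¬x4 ∨ ((x2 ∨ ¬x3) ∧ ¬(¬¬x2 ∧ ¬x3))   [double negation]
⇔ ¬x4 ∨ ((x2 ∨ ¬x3) ∧ (¬¬¬x2 ∨ ¬¬x3))   [De Morgan]
⇔ ¬x4 ∨ ((x2 ∨ ¬x3) ∧ (¬x2 ∨ ¬¬x3))   [double negation]
⇔ ¬x4 ∨ ((x2 ∨ ¬x3) ∧ (¬x2 ∨ x3))   [double negation]
⇔ ¬x4 ∨ (x2 ∧ ¬x2) ∨ (x2 ∧ x3) ∨ (¬x3 ∧ ¬x2) ∨ (¬x3 ∧ x3)   [distribute ∧ over ∨]
⇔ ¬x4 ∨ (x2 ∧ x3) ∨ (¬x3 ∧ ¬x2)   [simplify]

¬x4 ∨ (x2 ∧ x3) ∨ (¬x3 ∧ ¬x2)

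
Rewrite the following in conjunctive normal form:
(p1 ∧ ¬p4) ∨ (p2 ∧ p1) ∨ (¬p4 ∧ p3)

(p1 ∧ ¬p4) ∨ (p2 ∧ p1) ∨ (¬p4 ∧ p3)
≡ (p1 ∨ p2 ∨ ¬p4) ∧ (p1 ∨ p2 ∨ p3) ∧ (p1 ∨ p1 ∨ ¬p4) ∧ (p1 ∨ p1 ∨ p3) ∧ (¬p4 ∨ p2 ∨ ¬p4) ∧ (¬p4 ∨ p2 ∨ p3) ∧ (¬p4 ∨ p1 ∨ ¬p4) ∧ (¬p4 ∨ p1 ∨ p3)   [distribute ∨ over ∧]
≡ (p1 ∨ ¬p4) ∧ (p1 ∨ p3) ∧ (¬p4 ∨ p2)   [simplify]

(p1 ∨ ¬p4) ∧ (p1 ∨ p3) ∧ (¬p4 ∨ p2)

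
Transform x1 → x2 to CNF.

x1 → x2
= ¬x1 ∨ x2   (eliminate →)

¬x1 ∨ x2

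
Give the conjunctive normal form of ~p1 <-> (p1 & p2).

~p1 <-> (p1 & p2)
≡ (~p1 -> (p1 & p2)) & ((p1 & p2) -> ~p1)   [eliminate <->]
≡ (~~p1 | (p1 & p2)) & ((p1 & p2) -> ~p1)   [eliminate ->]
≡ (~~p1 | (p1 & p2)) & (~(p1 & p2) | ~p1)   [eliminate ->]
≡ (p1 | (p1 & p2)) & (~(p1 & p2) | ~p1)   [double negation]
≡ (p1 | (p1 & p2)) & (~p1 | ~p2 | ~p1)   [De Morgan]
≡ (p1 | p1) & (p1 | p2) & (~p1 | ~p2 | ~p1)   [distribute | over &]
≡ p1 & (~p1 | ~p2)   [simplify]

p1 & (~p1 | ~p2)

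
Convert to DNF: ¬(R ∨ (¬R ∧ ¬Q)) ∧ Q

¬R ∧ Q

¬(R ∨ (¬R ∧ ¬Q)) ∧ Q
⇔ ¬R ∧ ¬(¬R ∧ ¬Q) ∧ Q   [De Morgan]
⇔ ¬R ∧ (¬¬R ∨ ¬¬Q) ∧ Q   [De Morgan]
⇔ ¬R ∧ (R ∨ ¬¬Q) ∧ Q   [double negation]
⇔ ¬R ∧ (R ∨ Q) ∧ Q   [double negation]
⇔ (¬R ∧ R ∧ Q) ∨ (¬R ∧ Q ∧ Q)   [distribute ∧ over ∨]
⇔ ¬R ∧ Q   [simplify]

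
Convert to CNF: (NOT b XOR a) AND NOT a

(NOT b OR a) AND NOT a

(NOT b XOR a) AND NOT a
⇔ (NOT b OR a) AND NOT (NOT b AND a) AND NOT a   [expand XOR]
⇔ (NOT b OR a) AND (NOT NOT b OR NOT a) AND NOT a   [De Morgan]
⇔ (NOT b OR a) AND (b OR NOT a) AND NOT a   [double negation]
⇔ (NOT b OR a) AND NOT a   [simplify]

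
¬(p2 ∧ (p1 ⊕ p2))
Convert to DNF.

¬(p2 ∧ (p1 ⊕ p2))
⇔ ¬(p2 ∧ (p1 ∧ ¬p2 ∨ ¬p1 ∧ p2))   [expand ⊕]
⇔ ¬p2 ∨ ¬(p1 ∧ ¬p2 ∨ ¬p1 ∧ p2)   [De Morgan]
⇔ ¬p2 ∨ ¬(p1 ∧ ¬p2) ∧ ¬(¬p1 ∧ p2)   [De Morgan]
⇔ ¬p2 ∨ (¬p1 ∨ ¬¬p2) ∧ ¬(¬p1 ∧ p2)   [De Morgan]
⇔ ¬p2 ∨ (¬p1 ∨ p2) ∧ ¬(¬p1 ∧ p2)   [double negation]
⇔ ¬p2 ∨ (¬p1 ∨ p2) ∧ (¬¬p1 ∨ ¬p2)   [De Morgan]
⇔ ¬p2 ∨ (¬p1 ∨ p2) ∧ (p1 ∨ ¬p2)   [double negation]
⇔ ¬p2 ∨ ¬p1 ∧ p1 ∨ ¬p1 ∧ ¬p2 ∨ p2 ∧ p1 ∨ p2 ∧ ¬p2   [distribute ∧ over ∨]
⇔ ¬p2 ∨ p2 ∧ p1   [simplify]

¬p2 ∨ p2 ∧ p1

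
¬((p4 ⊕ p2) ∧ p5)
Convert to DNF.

¬((p4 ⊕ p2) ∧ p5)
⇔ ¬(((p4 ∧ ¬p2) ∨ (¬p4 ∧ p2)) ∧ p5)   (expand ⊕)
⇔ ¬((p4 ∧ ¬p2) ∨ (¬p4 ∧ p2)) ∨ ¬p5   (De Morgan)
⇔ (¬(p4 ∧ ¬p2) ∧ ¬(¬p4 ∧ p2)) ∨ ¬p5   (De Morgan)
⇔ ((¬p4 ∨ ¬¬p2) ∧ ¬(¬p4 ∧ p2)) ∨ ¬p5   (De Morgan)
⇔ ((¬p4 ∨ p2) ∧ ¬(¬p4 ∧ p2)) ∨ ¬p5   (double negation)
⇔ ((¬p4 ∨ p2) ∧ (¬¬p4 ∨ ¬p2)) ∨ ¬p5   (De Morgan)
⇔ ((¬p4 ∨ p2) ∧ (p4 ∨ ¬p2)) ∨ ¬p5   (double negation)
⇔ (¬p4 ∧ p4) ∨ (¬p4 ∧ ¬p2) ∨ (p2 ∧ p4) ∨ (p2 ∧ ¬p2) ∨ ¬p5   (distribute ∧ over ∨)
⇔ (¬p4 ∧ ¬p2) ∨ (p2 ∧ p4) ∨ ¬p5   (simplify)

(¬p4 ∧ ¬p2) ∨ (p2 ∧ p4) ∨ ¬p5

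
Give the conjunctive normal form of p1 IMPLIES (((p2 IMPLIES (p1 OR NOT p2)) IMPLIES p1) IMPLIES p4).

p1 IMPLIES (((p2 IMPLIES (p1 OR NOT p2)) IMPLIES p1) IMPLIES p4)
≡ NOT p1 OR (((p2 IMPLIES (p1 OR NOT p2)) IMPLIES p1) IMPLIES p4)   (eliminate IMPLIES)
≡ NOT p1 OR NOT ((p2 IMPLIES (p1 OR NOT p2)) IMPLIES p1) OR p4   (eliminate IMPLIES)
≡ NOT p1 OR NOT (NOT (p2 IMPLIES (p1 OR NOT p2)) OR p1) OR p4   (eliminate IMPLIES)
≡ NOT p1 OR NOT (NOT (NOT p2 OR p1 OR NOT p2) OR p1) OR p4   (eliminate IMPLIES)
≡ NOT p1 OR (NOT NOT (NOT p2 OR p1 OR NOT p2) AND NOT p1) OR p4   (De Morgan)
≡ NOT p1 OR ((NOT p2 OR p1 OR NOT p2) AND NOT p1) OR p4   (double negation)
≡ (NOT p1 OR NOT p2 OR p1 OR NOT p2 OR p4) AND (NOT p1 OR NOT p1 OR p4)   (distribute OR over AND)
≡ NOT p1 OR p4   (simplify)

NOT p1 OR p4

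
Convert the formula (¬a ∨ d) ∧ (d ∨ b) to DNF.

(¬a ∧ b) ∨ d

(¬a ∨ d) ∧ (d ∨ b)
≡ (¬a ∧ d) ∨ (¬a ∧ b) ∨ (d ∧ d) ∨ (d ∧ b)   [distribute ∧ over ∨]
≡ (¬a ∧ b) ∨ d   [simplify]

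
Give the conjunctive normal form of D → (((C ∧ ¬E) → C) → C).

D → (((C ∧ ¬E) → C) → C)
= ¬D ∨ (((C ∧ ¬E) → C) → C)   (eliminate →)
= ¬D ∨ ¬((C ∧ ¬E) → C) ∨ C   (eliminate →)
= ¬D ∨ ¬(¬(C ∧ ¬E) ∨ C) ∨ C   (eliminate →)
= ¬D ∨ (¬¬(C ∧ ¬E) ∧ ¬C) ∨ C   (De Morgan)
= ¬D ∨ (C ∧ ¬E ∧ ¬C) ∨ C   (double negation)
= (¬D ∨ C ∨ C) ∧ (¬D ∨ ¬E ∨ C) ∧ (¬D ∨ ¬C ∨ C)   (distribute ∨ over ∧)
= ¬D ∨ C   (simplify)

¬D ∨ C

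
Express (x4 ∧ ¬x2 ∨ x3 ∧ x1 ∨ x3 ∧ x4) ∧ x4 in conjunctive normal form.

(¬x2 ∨ x3) ∧ x4

(x4 ∧ ¬x2 ∨ x3 ∧ x1 ∨ x3 ∧ x4) ∧ x4
≡ (x4 ∨ x3 ∨ x3) ∧ (x4 ∨ x3 ∨ x4) ∧ (x4 ∨ x1 ∨ x3) ∧ (x4 ∨ x1 ∨ x4) ∧ (¬x2 ∨ x3 ∨ x3) ∧ (¬x2 ∨ x3 ∨ x4) ∧ (¬x2 ∨ x1 ∨ x3) ∧ (¬x2 ∨ x1 ∨ x4) ∧ x4   (distribute ∨ over ∧)
≡ (¬x2 ∨ x3) ∧ x4   (simplify)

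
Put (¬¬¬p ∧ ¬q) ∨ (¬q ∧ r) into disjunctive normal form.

(¬p ∧ ¬q) ∨ (¬q ∧ r)

(¬¬¬p ∧ ¬q) ∨ (¬q ∧ r)
≡ (¬p ∧ ¬q) ∨ (¬q ∧ r)   [double negation]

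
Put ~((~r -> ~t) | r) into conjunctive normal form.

~((~r -> ~t) | r)
⇔ ~(~~r | ~t | r)   — eliminate ->
⇔ ~~~r & ~~t & ~r   — De Morgan
⇔ ~r & ~~t & ~r   — double negation
⇔ ~r & t & ~r   — double negation
⇔ ~r & t   — simplify

~r & t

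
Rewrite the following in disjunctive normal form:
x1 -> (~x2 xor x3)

x1 -> (~x2 xor x3)
≡ ~x1 | (~x2 xor x3)   (eliminate ->)
≡ ~x1 | (~x2 & ~x3) | (~~x2 & x3)   (expand xor)
≡ ~x1 | (~x2 & ~x3) | (x2 & x3)   (double negation)

~x1 | (~x2 & ~x3) | (x2 & x3)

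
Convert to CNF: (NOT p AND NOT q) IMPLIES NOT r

(NOT p AND NOT q) IMPLIES NOT r
⇔ NOT (NOT p AND NOT q) OR NOT r   [eliminate IMPLIES]
⇔ NOT NOT p OR NOT NOT q OR NOT r   [De Morgan]
⇔ p OR NOT NOT q OR NOT r   [double negation]
⇔ p OR q OR NOT r   [double negation]

p OR q OR NOT r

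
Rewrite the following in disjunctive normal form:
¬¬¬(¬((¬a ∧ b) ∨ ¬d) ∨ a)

¬¬¬(¬((¬a ∧ b) ∨ ¬d) ∨ a)
≡ ¬(¬((¬a ∧ b) ∨ ¬d) ∨ a)   (double negation)
≡ ¬¬((¬a ∧ b) ∨ ¬d) ∧ ¬a   (De Morgan)
≡ ((¬a ∧ b) ∨ ¬d) ∧ ¬a   (double negation)
≡ (¬a ∧ b ∧ ¬a) ∨ (¬d ∧ ¬a)   (distribute ∧ over ∨)
≡ (¬a ∧ b) ∨ (¬d ∧ ¬a)   (simplify)

(¬a ∧ b) ∨ (¬d ∧ ¬a)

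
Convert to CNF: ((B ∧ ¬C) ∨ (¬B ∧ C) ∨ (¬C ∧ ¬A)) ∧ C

(¬C ∨ ¬B) ∧ C

((B ∧ ¬C) ∨ (¬B ∧ C) ∨ (¬C ∧ ¬A)) ∧ C
= (B ∨ ¬B ∨ ¬C) ∧ (B ∨ ¬B ∨ ¬A) ∧ (B ∨ C ∨ ¬C) ∧ (B ∨ C ∨ ¬A) ∧ (¬C ∨ ¬B ∨ ¬C) ∧ (¬C ∨ ¬B ∨ ¬A) ∧ (¬C ∨ C ∨ ¬C) ∧ (¬C ∨ C ∨ ¬A) ∧ C
= (¬C ∨ ¬B) ∧ C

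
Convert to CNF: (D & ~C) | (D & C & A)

(D & ~C) | (D & C & A)
⇔ (D | D) & (D | C) & (D | A) & (~C | D) & (~C | C) & (~C | A)   [distribute | over &]
⇔ D & (~C | A)   [simplify]

D & (~C | A)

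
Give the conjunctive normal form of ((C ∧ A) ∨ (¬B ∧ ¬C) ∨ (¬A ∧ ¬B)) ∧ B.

(C ∨ ¬B) ∧ (A ∨ ¬B) ∧ B

((C ∧ A) ∨ (¬B ∧ ¬C) ∨ (¬A ∧ ¬B)) ∧ B
≡ (C ∨ ¬B ∨ ¬A) ∧ (C ∨ ¬B ∨ ¬B) ∧ (C ∨ ¬C ∨ ¬A) ∧ (C ∨ ¬C ∨ ¬B) ∧ (A ∨ ¬B ∨ ¬A) ∧ (A ∨ ¬B ∨ ¬B) ∧ (A ∨ ¬C ∨ ¬A) ∧ (A ∨ ¬C ∨ ¬B) ∧ B   [distribute ∨ over ∧]
≡ (C ∨ ¬B) ∧ (A ∨ ¬B) ∧ B   [simplify]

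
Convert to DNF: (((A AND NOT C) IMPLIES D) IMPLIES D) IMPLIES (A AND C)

(((A AND NOT C) IMPLIES D) IMPLIES D) IMPLIES (A AND C)
⇔ NOT (((A AND NOT C) IMPLIES D) IMPLIES D) OR (A AND C)
⇔ NOT (NOT ((A AND NOT C) IMPLIES D) OR D) OR (A AND C)
⇔ NOT (NOT (NOT (A AND NOT C) OR D) OR D) OR (A AND C)
⇔ (NOT NOT (NOT (A AND NOT C) OR D) AND NOT D) OR (A AND C)
⇔ ((NOT (A AND NOT C) OR D) AND NOT D) OR (A AND C)
⇔ ((NOT A OR NOT NOT C OR D) AND NOT D) OR (A AND C)
⇔ ((NOT A OR C OR D) AND NOT D) OR (A AND C)
⇔ (NOT A AND NOT D) OR (C AND NOT D) OR (D AND NOT D) OR (A AND C)
⇔ (NOT A AND NOT D) OR (C AND NOT D) OR (A AND C)

(NOT A AND NOT D) OR (C AND NOT D) OR (A AND C)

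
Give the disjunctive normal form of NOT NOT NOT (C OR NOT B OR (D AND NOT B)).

NOT NOT NOT (C OR NOT B OR (D AND NOT B))
⇔ NOT (C OR NOT B OR (D AND NOT B))   [double negation]
⇔ NOT C AND NOT NOT B AND NOT (D AND NOT B)   [De Morgan]
⇔ NOT C AND B AND NOT (D AND NOT B)   [double negation]
⇔ NOT C AND B AND (NOT D OR NOT NOT B)   [De Morgan]
⇔ NOT C AND B AND (NOT D OR B)   [double negation]
⇔ (NOT C AND B AND NOT D) OR (NOT C AND B AND B)   [distribute AND over OR]
⇔ NOT C AND B   [simplify]

NOT C AND B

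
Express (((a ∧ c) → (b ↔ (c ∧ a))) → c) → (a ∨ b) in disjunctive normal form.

¬c ∨ a ∨ b

(((a ∧ c) → (b ↔ (c ∧ a))) → c) → (a ∨ b)
≡ ¬(((a ∧ c) → (b ↔ (c ∧ a))) → c) ∨ a ∨ b   — eliminate →
≡ ¬(¬((a ∧ c) → (b ↔ (c ∧ a))) ∨ c) ∨ a ∨ b   — eliminate →
≡ ¬(¬(¬(a ∧ c) ∨ (b ↔ (c ∧ a))) ∨ c) ∨ a ∨ b   — eliminate →
≡ ¬(¬(¬(a ∧ c) ∨ ((b → (c ∧ a)) ∧ ((c ∧ a) → b))) ∨ c) ∨ a ∨ b   — eliminate ↔
≡ ¬(¬(¬(a ∧ c) ∨ ((¬b ∨ (c ∧ a)) ∧ ((c ∧ a) → b))) ∨ c) ∨ a ∨ b   — eliminate →
≡ ¬(¬(¬(a ∧ c) ∨ ((¬b ∨ (c ∧ a)) ∧ (¬(c ∧ a) ∨ b))) ∨ c) ∨ a ∨ b   — eliminate →
≡ (¬¬(¬(a ∧ c) ∨ ((¬b ∨ (c ∧ a)) ∧ (¬(c ∧ a) ∨ b))) ∧ ¬c) ∨ a ∨ b   — De Morgan
≡ ((¬(a ∧ c) ∨ ((¬b ∨ (c ∧ a)) ∧ (¬(c ∧ a) ∨ b))) ∧ ¬c) ∨ a ∨ b   — double negation
≡ ((¬a ∨ ¬c ∨ ((¬b ∨ (c ∧ a)) ∧ (¬(c ∧ a) ∨ b))) ∧ ¬c) ∨ a ∨ b   — De Morgan
≡ ((¬a ∨ ¬c ∨ ((¬b ∨ (c ∧ a)) ∧ (¬c ∨ ¬a ∨ b))) ∧ ¬c) ∨ a ∨ b   — De Morgan
≡ (¬a ∧ ¬c) ∨ (¬c ∧ ¬c) ∨ (¬b ∧ ¬c ∧ ¬c) ∨ (¬b ∧ ¬a ∧ ¬c) ∨ (¬b ∧ b ∧ ¬c) ∨ (c ∧ a ∧ ¬c ∧ ¬c) ∨ (c ∧ a ∧ ¬a ∧ ¬c) ∨ (c ∧ a ∧ b ∧ ¬c) ∨ a ∨ b   — distribute ∧ over ∨
≡ ¬c ∨ a ∨ b   — simplify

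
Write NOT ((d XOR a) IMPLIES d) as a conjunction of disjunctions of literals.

(d OR a) AND NOT d

NOT ((d XOR a) IMPLIES d)
≡ NOT (NOT (d XOR a) OR d)   (eliminate IMPLIES)
≡ NOT (NOT ((d OR a) AND NOT (d AND a)) OR d)   (expand XOR)
≡ NOT NOT ((d OR a) AND NOT (d AND a)) AND NOT d   (De Morgan)
≡ (d OR a) AND NOT (d AND a) AND NOT d   (double negation)
≡ (d OR a) AND (NOT d OR NOT a) AND NOT d   (De Morgan)
≡ (d OR a) AND NOT d   (simplify)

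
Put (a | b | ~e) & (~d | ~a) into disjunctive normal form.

(a & ~d) | (b & ~d) | (b & ~a) | (~e & ~d) | (~e & ~a)

(a | b | ~e) & (~d | ~a)
≡ (a & ~d) | (a & ~a) | (b & ~d) | (b & ~a) | (~e & ~d) | (~e & ~a)   [distribute & over |]
≡ (a & ~d) | (b & ~d) | (b & ~a) | (~e & ~d) | (~e & ~a)   [simplify]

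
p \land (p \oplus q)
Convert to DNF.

p \land (p \oplus q)
≡ p \land ((p \land \lnot q) \lor (\lnot p \land q))   (expand \oplus)
≡ (p \land p \land \lnot q) \lor (p \land \lnot p \land q)   (distribute \land over \lor)
≡ p \land \lnot q   (simplify)

p \land \lnot q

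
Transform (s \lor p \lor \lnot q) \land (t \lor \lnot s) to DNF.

(s \land t) \lor (p \land t) \lor (p \land \lnot s) \lor (\lnot q \land t) \lor (\lnot q \land \lnot s)

(s \lor p \lor \lnot q) \land (t \lor \lnot s)
⇔ (s \land t) \lor (s \land \lnot s) \lor (p \land t) \lor (p \land \lnot s) \lor (\lnot q \land t) \lor (\lnot q \land \lnot s)   (distribute \land over \lor)
⇔ (s \land t) \lor (p \land t) \lor (p \land \lnot s) \lor (\lnot q \land t) \lor (\lnot q \land \lnot s)   (simplify)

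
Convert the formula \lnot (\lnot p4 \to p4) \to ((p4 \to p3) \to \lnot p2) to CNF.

\lnot (\lnot p4 \to p4) \to ((p4 \to p3) \to \lnot p2)
= \lnot \lnot (\lnot p4 \to p4) \lor ((p4 \to p3) \to \lnot p2)   [eliminate \to]
= \lnot \lnot (\lnot \lnot p4 \lor p4) \lor ((p4 \to p3) \to \lnot p2)   [eliminate \to]
= \lnot \lnot (\lnot \lnot p4 \lor p4) \lor \lnot (p4 \to p3) \lor \lnot p2   [eliminate \to]
= \lnot \lnot (\lnot \lnot p4 \lor p4) \lor \lnot (\lnot p4 \lor p3) \lor \lnot p2   [eliminate \to]
= \lnot \lnot p4 \lor p4 \lor \lnot (\lnot p4 \lor p3) \lor \lnot p2   [double negation]
= p4 \lor p4 \lor \lnot (\lnot p4 \lor p3) \lor \lnot p2   [double negation]
= p4 \lor p4 \lor (\lnot \lnot p4 \land \lnot p3) \lor \lnot p2   [De Morgan]
= p4 \lor p4 \lor (p4 \land \lnot p3) \lor \lnot p2   [double negation]
= (p4 \lor p4 \lor p4 \lor \lnot p2) \land (p4 \lor p4 \lor \lnot p3 \lor \lnot p2)   [distribute \lor over \land]
= p4 \lor \lnot p2   [simplify]

p4 \lor \lnot p2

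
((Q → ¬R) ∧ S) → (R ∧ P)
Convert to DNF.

(Q ∧ R) ∨ ¬S ∨ (R ∧ P)

((Q → ¬R) ∧ S) → (R ∧ P)
= ¬((Q → ¬R) ∧ S) ∨ (R ∧ P)
= ¬((¬Q ∨ ¬R) ∧ S) ∨ (R ∧ P)
= ¬(¬Q ∨ ¬R) ∨ ¬S ∨ (R ∧ P)
= (¬¬Q ∧ ¬¬R) ∨ ¬S ∨ (R ∧ P)
= (Q ∧ ¬¬R) ∨ ¬S ∨ (R ∧ P)
= (Q ∧ R) ∨ ¬S ∨ (R ∧ P)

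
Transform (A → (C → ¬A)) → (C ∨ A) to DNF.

(A → (C → ¬A)) → (C ∨ A)
= ¬(A → (C → ¬A)) ∨ C ∨ A   [eliminate →]
= ¬(¬A ∨ (C → ¬A)) ∨ C ∨ A   [eliminate →]
= ¬(¬A ∨ ¬C ∨ ¬A) ∨ C ∨ A   [eliminate →]
= (¬¬A ∧ ¬¬C ∧ ¬¬A) ∨ C ∨ A   [De Morgan]
= (A ∧ ¬¬C ∧ ¬¬A) ∨ C ∨ A   [double negation]
= (A ∧ C ∧ ¬¬A) ∨ C ∨ A   [double negation]
= (A ∧ C ∧ A) ∨ C ∨ A   [double negation]
= C ∨ A   [simplify]

C ∨ A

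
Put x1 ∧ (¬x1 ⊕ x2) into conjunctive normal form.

x1 ∧ (¬x1 ∨ x2)

x1 ∧ (¬x1 ⊕ x2)
⇔ x1 ∧ (¬x1 ∨ x2) ∧ ¬(¬x1 ∧ x2)   — expand ⊕
⇔ x1 ∧ (¬x1 ∨ x2) ∧ (¬¬x1 ∨ ¬x2)   — De Morgan
⇔ x1 ∧ (¬x1 ∨ x2) ∧ (x1 ∨ ¬x2)   — double negation
⇔ x1 ∧ (¬x1 ∨ x2)   — simplify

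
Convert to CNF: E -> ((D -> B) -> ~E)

(~E | D) & (~E | ~B)

E -> ((D -> B) -> ~E)
≡ ~E | ((D -> B) -> ~E)
≡ ~E | ~(D -> B) | ~E
≡ ~E | ~(~D | B) | ~E
≡ ~E | (~~D & ~B) | ~E
≡ ~E | (D & ~B) | ~E
≡ (~E | D | ~E) & (~E | ~B | ~E)
≡ (~E | D) & (~E | ~B)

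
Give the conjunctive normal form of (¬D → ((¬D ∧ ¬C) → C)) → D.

¬C ∨ D

(¬D → ((¬D ∧ ¬C) → C)) → D
≡ ¬(¬D → ((¬D ∧ ¬C) → C)) ∨ D
≡ ¬(¬¬D ∨ ((¬D ∧ ¬C) → C)) ∨ D
≡ ¬(¬¬D ∨ ¬(¬D ∧ ¬C) ∨ C) ∨ D
≡ (¬¬¬D ∧ ¬¬(¬D ∧ ¬C) ∧ ¬C) ∨ D
≡ (¬D ∧ ¬¬(¬D ∧ ¬C) ∧ ¬C) ∨ D
≡ (¬D ∧ ¬D ∧ ¬C ∧ ¬C) ∨ D
≡ (¬D ∨ D) ∧ (¬D ∨ D) ∧ (¬C ∨ D) ∧ (¬C ∨ D)
≡ ¬C ∨ D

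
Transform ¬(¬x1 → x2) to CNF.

¬(¬x1 → x2)
⇔ ¬(¬¬x1 ∨ x2)   [eliminate →]
⇔ ¬¬¬x1 ∧ ¬x2   [De Morgan]
⇔ ¬x1 ∧ ¬x2   [double negation]

¬x1 ∧ ¬x2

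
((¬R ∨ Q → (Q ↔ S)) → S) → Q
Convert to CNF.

¬S ∨ Q

((¬R ∨ Q → (Q ↔ S)) → S) → Q
≡ ¬((¬R ∨ Q → (Q ↔ S)) → S) ∨ Q   — eliminate →
≡ ¬(¬(¬R ∨ Q → (Q ↔ S)) ∨ S) ∨ Q   — eliminate →
≡ ¬(¬(¬(¬R ∨ Q) ∨ (Q ↔ S)) ∨ S) ∨ Q   — eliminate →
≡ ¬(¬(¬(¬R ∨ Q) ∨ (Q → S) ∧ (S → Q)) ∨ S) ∨ Q   — eliminate ↔
≡ ¬(¬(¬(¬R ∨ Q) ∨ (¬Q ∨ S) ∧ (S → Q)) ∨ S) ∨ Q   — eliminate →
≡ ¬(¬(¬(¬R ∨ Q) ∨ (¬Q ∨ S) ∧ (¬S ∨ Q)) ∨ S) ∨ Q   — eliminate →
≡ ¬¬(¬(¬R ∨ Q) ∨ (¬Q ∨ S) ∧ (¬S ∨ Q)) ∧ ¬S ∨ Q   — De Morgan
≡ (¬(¬R ∨ Q) ∨ (¬Q ∨ S) ∧ (¬S ∨ Q)) ∧ ¬S ∨ Q   — double negation
≡ (¬¬R ∧ ¬Q ∨ (¬Q ∨ S) ∧ (¬S ∨ Q)) ∧ ¬S ∨ Q   — De Morgan
≡ (R ∧ ¬Q ∨ (¬Q ∨ S) ∧ (¬S ∨ Q)) ∧ ¬S ∨ Q   — double negation
≡ (R ∨ ¬Q ∨ S ∨ Q) ∧ (R ∨ ¬S ∨ Q ∨ Q) ∧ (¬Q ∨ ¬Q ∨ S ∨ Q) ∧ (¬Q ∨ ¬S ∨ Q ∨ Q) ∧ (¬S ∨ Q)   — distribute ∨ over ∧
≡ ¬S ∨ Q   — simplify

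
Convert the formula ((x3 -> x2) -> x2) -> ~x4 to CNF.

((x3 -> x2) -> x2) -> ~x4
≡ ~((x3 -> x2) -> x2) | ~x4   [eliminate ->]
≡ ~(~(x3 -> x2) | x2) | ~x4   [eliminate ->]
≡ ~(~(~x3 | x2) | x2) | ~x4   [eliminate ->]
≡ (~~(~x3 | x2) & ~x2) | ~x4   [De Morgan]
≡ ((~x3 | x2) & ~x2) | ~x4   [double negation]
≡ (~x3 | x2 | ~x4) & (~x2 | ~x4)   [distribute | over &]

(~x3 | x2 | ~x4) & (~x2 | ~x4)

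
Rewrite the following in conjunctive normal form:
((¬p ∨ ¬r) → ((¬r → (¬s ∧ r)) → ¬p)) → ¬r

((¬p ∨ ¬r) → ((¬r → (¬s ∧ r)) → ¬p)) → ¬r
≡ ¬((¬p ∨ ¬r) → ((¬r → (¬s ∧ r)) → ¬p)) ∨ ¬r   [eliminate →]
≡ ¬(¬(¬p ∨ ¬r) ∨ ((¬r → (¬s ∧ r)) → ¬p)) ∨ ¬r   [eliminate →]
≡ ¬(¬(¬p ∨ ¬r) ∨ ¬(¬r → (¬s ∧ r)) ∨ ¬p) ∨ ¬r   [eliminate →]
≡ ¬(¬(¬p ∨ ¬r) ∨ ¬(¬¬r ∨ (¬s ∧ r)) ∨ ¬p) ∨ ¬r   [eliminate →]
≡ (¬¬(¬p ∨ ¬r) ∧ ¬¬(¬¬r ∨ (¬s ∧ r)) ∧ ¬¬p) ∨ ¬r   [De Morgan]
≡ ((¬p ∨ ¬r) ∧ ¬¬(¬¬r ∨ (¬s ∧ r)) ∧ ¬¬p) ∨ ¬r   [double negation]
≡ ((¬p ∨ ¬r) ∧ (¬¬r ∨ (¬s ∧ r)) ∧ ¬¬p) ∨ ¬r   [double negation]
≡ ((¬p ∨ ¬r) ∧ (r ∨ (¬s ∧ r)) ∧ ¬¬p) ∨ ¬r   [double negation]
≡ ((¬p ∨ ¬r) ∧ (r ∨ (¬s ∧ r)) ∧ p) ∨ ¬r   [double negation]
≡ (¬p ∨ ¬r ∨ ¬r) ∧ (r ∨ ¬s ∨ ¬r) ∧ (r ∨ r ∨ ¬r) ∧ (p ∨ ¬r)   [distribute ∨ over ∧]
≡ (¬p ∨ ¬r) ∧ (p ∨ ¬r)   [simplify]

(¬p ∨ ¬r) ∧ (p ∨ ¬r)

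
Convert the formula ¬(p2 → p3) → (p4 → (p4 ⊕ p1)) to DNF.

¬(p2 → p3) → (p4 → (p4 ⊕ p1))
≡ ¬¬(p2 → p3) ∨ (p4 → (p4 ⊕ p1))   [eliminate →]
≡ ¬¬(¬p2 ∨ p3) ∨ (p4 → (p4 ⊕ p1))   [eliminate →]
≡ ¬¬(¬p2 ∨ p3) ∨ ¬p4 ∨ (p4 ⊕ p1)   [eliminate →]
≡ ¬¬(¬p2 ∨ p3) ∨ ¬p4 ∨ (p4 ∧ ¬p1) ∨ (¬p4 ∧ p1)   [expand ⊕]
≡ ¬p2 ∨ p3 ∨ ¬p4 ∨ (p4 ∧ ¬p1) ∨ (¬p4 ∧ p1)   [double negation]
≡ ¬p2 ∨ p3 ∨ ¬p4 ∨ (p4 ∧ ¬p1)   [simplify]

¬p2 ∨ p3 ∨ ¬p4 ∨ (p4 ∧ ¬p1)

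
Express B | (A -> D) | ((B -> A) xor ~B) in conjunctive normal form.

B | ~A | D

B | (A -> D) | ((B -> A) xor ~B)
⇔ B | ~A | D | ((B -> A) xor ~B)   — eliminate ->
⇔ B | ~A | D | (((B -> A) | ~B) & ~((B -> A) & ~B))   — expand xor
⇔ B | ~A | D | ((~B | A | ~B) & ~((B -> A) & ~B))   — eliminate ->
⇔ B | ~A | D | ((~B | A | ~B) & ~((~B | A) & ~B))   — eliminate ->
⇔ B | ~A | D | ((~B | A | ~B) & (~(~B | A) | ~~B))   — De Morgan
⇔ B | ~A | D | ((~B | A | ~B) & ((~~B & ~A) | ~~B))   — De Morgan
⇔ B | ~A | D | ((~B | A | ~B) & ((B & ~A) | ~~B))   — double negation
⇔ B | ~A | D | ((~B | A | ~B) & ((B & ~A) | B))   — double negation
⇔ (B | ~A | D | ~B | A | ~B) & (B | ~A | D | B | B) & (B | ~A | D | ~A | B)   — distribute | over &
⇔ B | ~A | D   — simplify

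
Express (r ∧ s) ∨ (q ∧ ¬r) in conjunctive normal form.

(r ∨ q) ∧ (s ∨ q) ∧ (s ∨ ¬r)

(r ∧ s) ∨ (q ∧ ¬r)
= (r ∨ q) ∧ (r ∨ ¬r) ∧ (s ∨ q) ∧ (s ∨ ¬r)   [distribute ∨ over ∧]
= (r ∨ q) ∧ (s ∨ q) ∧ (s ∨ ¬r)   [simplify]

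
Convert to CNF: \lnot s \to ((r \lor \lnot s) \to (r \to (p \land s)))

\lnot s \to ((r \lor \lnot s) \to (r \to (p \land s)))
⇔ \lnot \lnot s \lor ((r \lor \lnot s) \to (r \to (p \land s)))   [eliminate \to]
⇔ \lnot \lnot s \lor \lnot (r \lor \lnot s) \lor (r \to (p \land s))   [eliminate \to]
⇔ \lnot \lnot s \lor \lnot (r \lor \lnot s) \lor \lnot r \lor (p \land s)   [eliminate \to]
⇔ s \lor \lnot (r \lor \lnot s) \lor \lnot r \lor (p \land s)   [double negation]
⇔ s \lor (\lnot r \land \lnot \lnot s) \lor \lnot r \lor (p \land s)   [De Morgan]
⇔ s \lor (\lnot r \land s) \lor \lnot r \lor (p \land s)   [double negation]
⇔ (s \lor \lnot r \lor \lnot r \lor p) \land (s \lor \lnot r \lor \lnot r \lor s) \land (s \lor s \lor \lnot r \lor p) \land (s \lor s \lor \lnot r \lor s)   [distribute \lor over \land]
⇔ s \lor \lnot r   [simplify]

s \lor \lnot r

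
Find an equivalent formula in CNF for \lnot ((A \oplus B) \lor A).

\lnot ((A \oplus B) \lor A)
⇔ \lnot (((A \lor B) \land \lnot (A \land B)) \lor A)   (expand \oplus)
⇔ \lnot ((A \lor B) \land \lnot (A \land B)) \land \lnot A   (De Morgan)
⇔ (\lnot (A \lor B) \lor \lnot \lnot (A \land B)) \land \lnot A   (De Morgan)
⇔ ((\lnot A \land \lnot B) \lor \lnot \lnot (A \land B)) \land \lnot A   (De Morgan)
⇔ ((\lnot A \land \lnot B) \lor (A \land B)) \land \lnot A   (double negation)
⇔ (\lnot A \lor A) \land (\lnot A \lor B) \land (\lnot B \lor A) \land (\lnot B \lor B) \land \lnot A   (distribute \lor over \land)
⇔ (\lnot B \lor A) \land \lnot A   (simplify)

(\lnot B \lor A) \land \lnot A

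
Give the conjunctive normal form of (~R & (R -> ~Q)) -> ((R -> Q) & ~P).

R | ~P

(~R & (R -> ~Q)) -> ((R -> Q) & ~P)
≡ ~(~R & (R -> ~Q)) | ((R -> Q) & ~P)   [eliminate ->]
≡ ~(~R & (~R | ~Q)) | ((R -> Q) & ~P)   [eliminate ->]
≡ ~(~R & (~R | ~Q)) | ((~R | Q) & ~P)   [eliminate ->]
≡ ~~R | ~(~R | ~Q) | ((~R | Q) & ~P)   [De Morgan]
≡ R | ~(~R | ~Q) | ((~R | Q) & ~P)   [double negation]
≡ R | (~~R & ~~Q) | ((~R | Q) & ~P)   [De Morgan]
≡ R | (R & ~~Q) | ((~R | Q) & ~P)   [double negation]
≡ R | (R & Q) | ((~R | Q) & ~P)   [double negation]
≡ (R | R | ~R | Q) & (R | R | ~P) & (R | Q | ~R | Q) & (R | Q | ~P)   [distribute | over &]
≡ R | ~P   [simplify]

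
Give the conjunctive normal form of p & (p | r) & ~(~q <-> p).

p & (~p | q)

p & (p | r) & ~(~q <-> p)
⇔ p & (p | r) & ~((~q -> p) & (p -> ~q))   — eliminate <->
⇔ p & (p | r) & ~((~~q | p) & (p -> ~q))   — eliminate ->
⇔ p & (p | r) & ~((~~q | p) & (~p | ~q))   — eliminate ->
⇔ p & (p | r) & (~(~~q | p) | ~(~p | ~q))   — De Morgan
⇔ p & (p | r) & ((~~~q & ~p) | ~(~p | ~q))   — De Morgan
⇔ p & (p | r) & ((~q & ~p) | ~(~p | ~q))   — double negation
⇔ p & (p | r) & ((~q & ~p) | (~~p & ~~q))   — De Morgan
⇔ p & (p | r) & ((~q & ~p) | (p & ~~q))   — double negation
⇔ p & (p | r) & ((~q & ~p) | (p & q))   — double negation
⇔ p & (p | r) & (~q | p) & (~q | q) & (~p | p) & (~p | q)   — distribute | over &
⇔ p & (~p | q)   — simplify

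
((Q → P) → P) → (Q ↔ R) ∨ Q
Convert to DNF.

¬Q ∧ ¬P ∨ ¬Q ∧ ¬R ∨ Q

((Q → P) → P) → (Q ↔ R) ∨ Q
≡ ¬((Q → P) → P) ∨ (Q ↔ R) ∨ Q   [eliminate →]
≡ ¬(¬(Q → P) ∨ P) ∨ (Q ↔ R) ∨ Q   [eliminate →]
≡ ¬(¬(¬Q ∨ P) ∨ P) ∨ (Q ↔ R) ∨ Q   [eliminate →]
≡ ¬(¬(¬Q ∨ P) ∨ P) ∨ (Q → R) ∧ (R → Q) ∨ Q   [eliminate ↔]
≡ ¬(¬(¬Q ∨ P) ∨ P) ∨ (¬Q ∨ R) ∧ (R → Q) ∨ Q   [eliminate →]
≡ ¬(¬(¬Q ∨ P) ∨ P) ∨ (¬Q ∨ R) ∧ (¬R ∨ Q) ∨ Q   [eliminate →]
≡ ¬¬(¬Q ∨ P) ∧ ¬P ∨ (¬Q ∨ R) ∧ (¬R ∨ Q) ∨ Q   [De Morgan]
≡ (¬Q ∨ P) ∧ ¬P ∨ (¬Q ∨ R) ∧ (¬R ∨ Q) ∨ Q   [double negation]
≡ ¬Q ∧ ¬P ∨ P ∧ ¬P ∨ ¬Q ∧ ¬R ∨ ¬Q ∧ Q ∨ R ∧ ¬R ∨ R ∧ Q ∨ Q   [distribute ∧ over ∨]
≡ ¬Q ∧ ¬P ∨ ¬Q ∧ ¬R ∨ Q   [simplify]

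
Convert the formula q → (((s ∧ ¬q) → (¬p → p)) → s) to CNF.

¬q ∨ s

q → (((s ∧ ¬q) → (¬p → p)) → s)
= ¬q ∨ (((s ∧ ¬q) → (¬p → p)) → s)   (eliminate →)
= ¬q ∨ ¬((s ∧ ¬q) → (¬p → p)) ∨ s   (eliminate →)
= ¬q ∨ ¬(¬(s ∧ ¬q) ∨ (¬p → p)) ∨ s   (eliminate →)
= ¬q ∨ ¬(¬(s ∧ ¬q) ∨ ¬¬p ∨ p) ∨ s   (eliminate →)
= ¬q ∨ (¬¬(s ∧ ¬q) ∧ ¬¬¬p ∧ ¬p) ∨ s   (De Morgan)
= ¬q ∨ (s ∧ ¬q ∧ ¬¬¬p ∧ ¬p) ∨ s   (double negation)
= ¬q ∨ (s ∧ ¬q ∧ ¬p ∧ ¬p) ∨ s   (double negation)
= (¬q ∨ s ∨ s) ∧ (¬q ∨ ¬q ∨ s) ∧ (¬q ∨ ¬p ∨ s) ∧ (¬q ∨ ¬p ∨ s)   (distribute ∨ over ∧)
= ¬q ∨ s   (simplify)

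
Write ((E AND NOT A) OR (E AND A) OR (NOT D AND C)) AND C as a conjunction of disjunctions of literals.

((E AND NOT A) OR (E AND A) OR (NOT D AND C)) AND C
≡ (E OR E OR NOT D) AND (E OR E OR C) AND (E OR A OR NOT D) AND (E OR A OR C) AND (NOT A OR E OR NOT D) AND (NOT A OR E OR C) AND (NOT A OR A OR NOT D) AND (NOT A OR A OR C) AND C   [distribute OR over AND]
≡ (E OR NOT D) AND C   [simplify]

(E OR NOT D) AND C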